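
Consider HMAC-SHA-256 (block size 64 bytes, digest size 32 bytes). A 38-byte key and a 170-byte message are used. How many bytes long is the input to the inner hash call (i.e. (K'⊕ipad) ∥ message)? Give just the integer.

234

Key is 38 ≤ 64 bytes, zero-padded: |K'| = 64.
Inner input = (K'⊕ipad) ∥ m → 64 + 170 = 234 bytes.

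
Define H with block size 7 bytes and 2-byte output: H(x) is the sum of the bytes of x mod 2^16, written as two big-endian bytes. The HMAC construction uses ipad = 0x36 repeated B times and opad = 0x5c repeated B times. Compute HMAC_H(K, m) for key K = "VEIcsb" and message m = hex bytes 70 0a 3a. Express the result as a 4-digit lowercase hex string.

016d

Key "VEIcsb" = 56 45 49 63 73 62 is 6 bytes ≤ B = 7; zero-pad to 7 bytes: K' = 56 45 49 63 73 62 00.
K' ⊕ ipad = 60 73 7f 55 45 54 36.  K' ⊕ opad = 0a 19 15 3f 2f 3e 5c.
Inner input = (K'⊕ipad) ∥ m = 60 73 7f 55 45 54 36 ∥ 70 0a 3a.
Inner hash: sum = 96+115+127+85+69+84+54+112+10+58 = 810 → 03 2a.
Outer input = (K'⊕opad) ∥ inner = 0a 19 15 3f 2f 3e 5c ∥ 03 2a.
Outer hash (tag): sum = 10+25+21+63+47+62+92+3+42 = 365 → 01 6d.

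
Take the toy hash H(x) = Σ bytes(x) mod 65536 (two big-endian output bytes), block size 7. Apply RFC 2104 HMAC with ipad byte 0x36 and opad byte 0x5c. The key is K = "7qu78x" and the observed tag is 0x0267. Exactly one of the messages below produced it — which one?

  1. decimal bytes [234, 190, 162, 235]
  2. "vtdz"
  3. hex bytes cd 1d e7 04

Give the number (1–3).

Key "7qu78x" = 37 71 75 37 38 78 is 6 bytes ≤ B = 7; zero-pad to 7 bytes: K' = 37 71 75 37 38 78 00.
K' ⊕ ipad = 01 47 43 01 0e 4e 36; K' ⊕ opad = 6b 2d 29 6b 64 24 5c.
m1: inner = H(01 47 43 01 0e 4e 36 ea be a2 eb) = 04 53; tag = H(6b 2d 29 6b 64 24 5c 04 53) = 0267 ← matches
m2: inner = H(01 47 43 01 0e 4e 36 76 74 64 7a) = 02 e6; tag = H(6b 2d 29 6b 64 24 5c 02 e6) = 02f8
m3: inner = H(01 47 43 01 0e 4e 36 cd 1d e7 04) = 02 f3; tag = H(6b 2d 29 6b 64 24 5c 02 f3) = 0305

1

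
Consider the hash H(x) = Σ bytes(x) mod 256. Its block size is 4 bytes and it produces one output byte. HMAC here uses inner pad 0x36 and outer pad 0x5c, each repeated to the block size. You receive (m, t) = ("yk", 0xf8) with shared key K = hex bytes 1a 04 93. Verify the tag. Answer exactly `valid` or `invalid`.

Key hex bytes 1a 04 93 is 3 bytes ≤ B = 4; zero-pad to 4 bytes: K' = 1a 04 93 00.
K' ⊕ ipad = 2c 32 a5 36; K' ⊕ opad = 46 58 cf 5c.
Inner hash: sum = 44+50+165+54+121+107 = 541; mod 256 = 29 → 1d.
Outer hash (recomputed tag): sum = 70+88+207+92+29 = 486; mod 256 = 230 → e6.
Recomputed tag = e6; claimed = f8 → mismatch.

invalid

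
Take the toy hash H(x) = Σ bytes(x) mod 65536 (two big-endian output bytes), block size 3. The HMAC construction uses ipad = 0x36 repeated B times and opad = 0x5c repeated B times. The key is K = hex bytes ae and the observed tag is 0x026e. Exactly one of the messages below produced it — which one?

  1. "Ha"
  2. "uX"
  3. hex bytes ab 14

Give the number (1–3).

Key hex bytes ae is 1 byte ≤ B = 3; zero-pad to 3 bytes: K' = ae 00 00.
K' ⊕ ipad = 98 36 36; K' ⊕ opad = f2 5c 5c.
m1: inner = H(98 36 36 48 61) = 01 ad; tag = H(f2 5c 5c 01 ad) = 0258
m2: inner = H(98 36 36 75 58) = 01 d1; tag = H(f2 5c 5c 01 d1) = 027c
m3: inner = H(98 36 36 ab 14) = 01 c3; tag = H(f2 5c 5c 01 c3) = 026e ← matches

3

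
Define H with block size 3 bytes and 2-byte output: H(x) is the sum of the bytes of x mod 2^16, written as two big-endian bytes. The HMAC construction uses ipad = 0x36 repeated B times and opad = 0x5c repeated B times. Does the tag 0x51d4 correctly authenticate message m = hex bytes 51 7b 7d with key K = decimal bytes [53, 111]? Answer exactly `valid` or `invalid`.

Key decimal bytes [53, 111] = 35 6f is 2 bytes ≤ B = 3; zero-pad to 3 bytes: K' = 35 6f 00.
K' ⊕ ipad = 03 59 36; K' ⊕ opad = 69 33 5c.
Inner hash: sum = 3+89+54+81+123+125 = 475 → 01 db.
Outer hash (recomputed tag): sum = 105+51+92+1+219 = 468 → 01 d4.
Recomputed tag = 01d4; claimed = 51d4 → mismatch.

invalid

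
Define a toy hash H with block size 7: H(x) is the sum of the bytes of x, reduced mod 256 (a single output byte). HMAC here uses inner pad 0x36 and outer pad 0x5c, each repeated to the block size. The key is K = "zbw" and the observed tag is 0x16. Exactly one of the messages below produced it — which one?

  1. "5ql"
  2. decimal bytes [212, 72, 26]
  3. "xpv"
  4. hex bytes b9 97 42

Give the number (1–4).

3

Key "zbw" = 7a 62 77 is 3 bytes ≤ B = 7; zero-pad to 7 bytes: K' = 7a 62 77 00 00 00 00.
K' ⊕ ipad = 4c 54 41 36 36 36 36; K' ⊕ opad = 26 3e 2b 5c 5c 5c 5c.
m1: inner = H(4c 54 41 36 36 36 36 35 71 6c) = cb; tag = H(26 3e 2b 5c 5c 5c 5c cb) = ca
m2: inner = H(4c 54 41 36 36 36 36 d4 48 1a) = ef; tag = H(26 3e 2b 5c 5c 5c 5c ef) = ee
m3: inner = H(4c 54 41 36 36 36 36 78 70 76) = 17; tag = H(26 3e 2b 5c 5c 5c 5c 17) = 16 ← matches
m4: inner = H(4c 54 41 36 36 36 36 b9 97 42) = 4b; tag = H(26 3e 2b 5c 5c 5c 5c 4b) = 4a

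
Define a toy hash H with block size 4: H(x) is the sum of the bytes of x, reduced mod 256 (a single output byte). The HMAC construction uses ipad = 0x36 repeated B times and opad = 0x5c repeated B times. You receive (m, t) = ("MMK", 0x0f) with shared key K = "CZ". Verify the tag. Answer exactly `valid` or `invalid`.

Key "CZ" = 43 5a is 2 bytes ≤ B = 4; zero-pad to 4 bytes: K' = 43 5a 00 00.
K' ⊕ ipad = 75 6c 36 36; K' ⊕ opad = 1f 06 5c 5c.
Inner hash: sum = 117+108+54+54+77+77+75 = 562; mod 256 = 50 → 32.
Outer hash (recomputed tag): sum = 31+6+92+92+50 = 271; mod 256 = 15 → 0f.
Recomputed tag = 0f; claimed = 0f → match.

valid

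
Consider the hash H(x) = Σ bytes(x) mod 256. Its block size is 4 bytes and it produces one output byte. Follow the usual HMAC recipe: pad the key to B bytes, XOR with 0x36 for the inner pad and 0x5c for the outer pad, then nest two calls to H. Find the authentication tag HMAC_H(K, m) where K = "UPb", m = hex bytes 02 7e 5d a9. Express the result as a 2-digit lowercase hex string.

88

Key "UPb" = 55 50 62 is 3 bytes ≤ B = 4; zero-pad to 4 bytes: K' = 55 50 62 00.
K' ⊕ ipad = 63 66 54 36.  K' ⊕ opad = 09 0c 3e 5c.
Inner input = (K'⊕ipad) ∥ m = 63 66 54 36 ∥ 02 7e 5d a9.
Inner hash: sum = 99+102+84+54+2+126+93+169 = 729; mod 256 = 217 → d9.
Outer input = (K'⊕opad) ∥ inner = 09 0c 3e 5c ∥ d9.
Outer hash (tag): sum = 9+12+62+92+217 = 392; mod 256 = 136 → 88.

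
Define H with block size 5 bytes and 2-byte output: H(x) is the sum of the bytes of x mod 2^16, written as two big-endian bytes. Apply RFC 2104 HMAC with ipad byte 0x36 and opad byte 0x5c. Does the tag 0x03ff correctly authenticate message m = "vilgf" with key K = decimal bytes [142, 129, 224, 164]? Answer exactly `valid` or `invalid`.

invalid

Key decimal bytes [142, 129, 224, 164] = 8e 81 e0 a4 is 4 bytes ≤ B = 5; zero-pad to 5 bytes: K' = 8e 81 e0 a4 00.
K' ⊕ ipad = b8 b7 d6 92 36; K' ⊕ opad = d2 dd bc f8 5c.
Inner hash: sum = 184+183+214+146+54+118+105+108+103+102 = 1317 → 05 25.
Outer hash (recomputed tag): sum = 210+221+188+248+92+5+37 = 1001 → 03 e9.
Recomputed tag = 03e9; claimed = 03ff → mismatch.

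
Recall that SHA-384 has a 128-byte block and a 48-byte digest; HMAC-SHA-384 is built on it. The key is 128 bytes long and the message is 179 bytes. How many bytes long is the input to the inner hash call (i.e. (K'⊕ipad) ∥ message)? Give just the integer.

Key is 128 ≤ 128 bytes, zero-padded: |K'| = 128.
Inner input = (K'⊕ipad) ∥ m → 128 + 179 = 307 bytes.

307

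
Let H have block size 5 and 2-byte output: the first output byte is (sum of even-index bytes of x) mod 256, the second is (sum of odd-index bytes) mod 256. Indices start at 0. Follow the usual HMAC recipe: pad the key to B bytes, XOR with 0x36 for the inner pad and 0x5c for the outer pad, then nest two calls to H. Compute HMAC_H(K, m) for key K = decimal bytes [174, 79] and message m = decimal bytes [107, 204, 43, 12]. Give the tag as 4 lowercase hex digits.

ef4b

Key decimal bytes [174, 79] = ae 4f is 2 bytes ≤ B = 5; zero-pad to 5 bytes: K' = ae 4f 00 00 00.
K' ⊕ ipad = 98 79 36 36 36.  K' ⊕ opad = f2 13 5c 5c 5c.
Inner input = (K'⊕ipad) ∥ m = 98 79 36 36 36 ∥ 6b cc 2b 0c.
Inner hash: even-index sum = 476 mod 256 = 220; odd-index sum = 325 mod 256 = 69 → dc 45.
Outer input = (K'⊕opad) ∥ inner = f2 13 5c 5c 5c ∥ dc 45.
Outer hash (tag): even-index sum = 495 mod 256 = 239; odd-index sum = 331 mod 256 = 75 → ef 4b.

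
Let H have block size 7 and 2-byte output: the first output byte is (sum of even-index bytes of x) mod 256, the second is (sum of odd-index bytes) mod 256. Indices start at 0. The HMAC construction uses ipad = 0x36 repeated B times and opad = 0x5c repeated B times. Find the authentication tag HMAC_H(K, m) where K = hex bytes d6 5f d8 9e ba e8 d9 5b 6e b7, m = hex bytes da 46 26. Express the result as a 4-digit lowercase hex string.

34e4

Key hex bytes d6 5f d8 9e ba e8 d9 5b 6e b7 is 10 bytes > B = 7, so hash it first: H(key) = af f7, then zero-pad to 7 bytes: K' = af f7 00 00 00 00 00.
K' ⊕ ipad = 99 c1 36 36 36 36 36.  K' ⊕ opad = f3 ab 5c 5c 5c 5c 5c.
Inner input = (K'⊕ipad) ∥ m = 99 c1 36 36 36 36 36 ∥ da 46 26.
Inner hash: even-index sum = 385 mod 256 = 129; odd-index sum = 557 mod 256 = 45 → 81 2d.
Outer input = (K'⊕opad) ∥ inner = f3 ab 5c 5c 5c 5c 5c ∥ 81 2d.
Outer hash (tag): even-index sum = 564 mod 256 = 52; odd-index sum = 484 mod 256 = 228 → 34 e4.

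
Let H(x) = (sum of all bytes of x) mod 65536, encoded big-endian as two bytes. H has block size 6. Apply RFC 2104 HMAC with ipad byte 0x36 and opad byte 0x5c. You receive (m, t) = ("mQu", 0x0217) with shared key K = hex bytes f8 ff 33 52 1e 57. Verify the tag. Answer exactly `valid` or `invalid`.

invalid

Key hex bytes f8 ff 33 52 1e 57 is exactly B = 6 bytes: K' = f8 ff 33 52 1e 57.
K' ⊕ ipad = ce c9 05 64 28 61; K' ⊕ opad = a4 a3 6f 0e 42 0b.
Inner hash: sum = 206+201+5+100+40+97+109+81+117 = 956 → 03 bc.
Outer hash (recomputed tag): sum = 164+163+111+14+66+11+3+188 = 720 → 02 d0.
Recomputed tag = 02d0; claimed = 0217 → mismatch.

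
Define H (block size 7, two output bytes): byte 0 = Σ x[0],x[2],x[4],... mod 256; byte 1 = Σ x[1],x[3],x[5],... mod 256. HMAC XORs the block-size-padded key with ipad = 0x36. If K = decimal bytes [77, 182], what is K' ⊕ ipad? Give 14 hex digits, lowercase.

Key decimal bytes [77, 182] = 4d b6 is 2 bytes ≤ B = 7; zero-pad to 7 bytes: K' = 4d b6 00 00 00 00 00.
XOR each byte with 0x36: 4d⊕36=7b, b6⊕36=80, 00⊕36=36, 00⊕36=36, 00⊕36=36, 00⊕36=36, 00⊕36=36.

7b803636363636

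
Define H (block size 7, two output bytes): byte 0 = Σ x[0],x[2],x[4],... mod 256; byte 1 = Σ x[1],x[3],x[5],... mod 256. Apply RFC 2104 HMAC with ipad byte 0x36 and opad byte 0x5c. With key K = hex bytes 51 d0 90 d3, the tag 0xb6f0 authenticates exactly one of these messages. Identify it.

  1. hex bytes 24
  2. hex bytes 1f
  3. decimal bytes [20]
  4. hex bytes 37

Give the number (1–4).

1

Key hex bytes 51 d0 90 d3 is 4 bytes ≤ B = 7; zero-pad to 7 bytes: K' = 51 d0 90 d3 00 00 00.
K' ⊕ ipad = 67 e6 a6 e5 36 36 36; K' ⊕ opad = 0d 8c cc 8f 5c 5c 5c.
m1: inner = H(67 e6 a6 e5 36 36 36 24) = 79 25; tag = H(0d 8c cc 8f 5c 5c 5c 79 25) = b6f0 ← matches
m2: inner = H(67 e6 a6 e5 36 36 36 1f) = 79 20; tag = H(0d 8c cc 8f 5c 5c 5c 79 20) = b1f0
m3: inner = H(67 e6 a6 e5 36 36 36 14) = 79 15; tag = H(0d 8c cc 8f 5c 5c 5c 79 15) = a6f0
m4: inner = H(67 e6 a6 e5 36 36 36 37) = 79 38; tag = H(0d 8c cc 8f 5c 5c 5c 79 38) = c9f0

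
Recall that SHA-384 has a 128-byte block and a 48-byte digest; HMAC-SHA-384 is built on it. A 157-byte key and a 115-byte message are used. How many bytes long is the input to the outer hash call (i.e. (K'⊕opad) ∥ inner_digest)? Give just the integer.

176

Key is 157 > 128 bytes, so it is hashed to 48 bytes then zero-padded to 128: |K'| = 128.
Outer input = (K'⊕opad) ∥ H(inner) → 128 + 48 = 176 bytes.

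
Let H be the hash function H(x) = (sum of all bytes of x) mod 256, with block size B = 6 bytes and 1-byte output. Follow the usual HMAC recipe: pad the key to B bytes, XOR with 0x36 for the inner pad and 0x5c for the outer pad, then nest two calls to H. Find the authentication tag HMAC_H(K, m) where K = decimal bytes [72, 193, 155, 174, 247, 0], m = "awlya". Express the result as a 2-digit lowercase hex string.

40

Key decimal bytes [72, 193, 155, 174, 247, 0] = 48 c1 9b ae f7 00 is exactly B = 6 bytes: K' = 48 c1 9b ae f7 00.
K' ⊕ ipad = 7e f7 ad 98 c1 36.  K' ⊕ opad = 14 9d c7 f2 ab 5c.
Inner input = (K'⊕ipad) ∥ m = 7e f7 ad 98 c1 36 ∥ 61 77 6c 79 61.
Inner hash: sum = 126+247+173+152+193+54+97+119+108+121+97 = 1487; mod 256 = 207 → cf.
Outer input = (K'⊕opad) ∥ inner = 14 9d c7 f2 ab 5c ∥ cf.
Outer hash (tag): sum = 20+157+199+242+171+92+207 = 1088; mod 256 = 64 → 40.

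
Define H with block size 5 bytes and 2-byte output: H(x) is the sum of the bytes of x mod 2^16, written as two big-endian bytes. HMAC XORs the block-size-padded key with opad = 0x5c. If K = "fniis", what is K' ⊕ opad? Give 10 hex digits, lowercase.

Key "fniis" = 66 6e 69 69 73 is exactly B = 5 bytes: K' = 66 6e 69 69 73.
XOR each byte with 0x5c: 66⊕5c=3a, 6e⊕5c=32, 69⊕5c=35, 69⊕5c=35, 73⊕5c=2f.

3a3235352f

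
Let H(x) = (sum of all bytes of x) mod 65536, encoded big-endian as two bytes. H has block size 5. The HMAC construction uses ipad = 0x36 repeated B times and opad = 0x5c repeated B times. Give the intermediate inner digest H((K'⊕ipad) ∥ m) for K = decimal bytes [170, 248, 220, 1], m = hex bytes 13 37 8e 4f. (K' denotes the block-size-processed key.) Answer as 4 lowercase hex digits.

03e8

Key decimal bytes [170, 248, 220, 1] = aa f8 dc 01 is 4 bytes ≤ B = 5; zero-pad to 5 bytes: K' = aa f8 dc 01 00.
K' ⊕ ipad = 9c ce ea 37 36.
Inner input = 9c ce ea 37 36 ∥ 13 37 8e 4f.
Inner hash: sum = 156+206+234+55+54+19+55+142+79 = 1000 → 03 e8.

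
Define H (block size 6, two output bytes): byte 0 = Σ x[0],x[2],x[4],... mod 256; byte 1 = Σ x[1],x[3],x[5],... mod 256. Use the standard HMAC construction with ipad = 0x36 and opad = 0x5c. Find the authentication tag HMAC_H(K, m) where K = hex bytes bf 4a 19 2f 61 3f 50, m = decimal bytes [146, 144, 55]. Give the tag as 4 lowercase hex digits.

Key hex bytes bf 4a 19 2f 61 3f 50 is 7 bytes > B = 6, so hash it first: H(key) = 89 b8, then zero-pad to 6 bytes: K' = 89 b8 00 00 00 00.
K' ⊕ ipad = bf 8e 36 36 36 36.  K' ⊕ opad = d5 e4 5c 5c 5c 5c.
Inner input = (K'⊕ipad) ∥ m = bf 8e 36 36 36 36 ∥ 92 90 37.
Inner hash: even-index sum = 500 mod 256 = 244; odd-index sum = 394 mod 256 = 138 → f4 8a.
Outer input = (K'⊕opad) ∥ inner = d5 e4 5c 5c 5c 5c ∥ f4 8a.
Outer hash (tag): even-index sum = 641 mod 256 = 129; odd-index sum = 550 mod 256 = 38 → 81 26.

8126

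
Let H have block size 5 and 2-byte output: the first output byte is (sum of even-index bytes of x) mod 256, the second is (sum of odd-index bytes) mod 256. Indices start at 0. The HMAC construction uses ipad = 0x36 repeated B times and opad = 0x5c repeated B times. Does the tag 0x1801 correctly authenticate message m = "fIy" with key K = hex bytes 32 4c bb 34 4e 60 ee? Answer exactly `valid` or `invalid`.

invalid

Key hex bytes 32 4c bb 34 4e 60 ee is 7 bytes > B = 5, so hash it first: H(key) = 29 e0, then zero-pad to 5 bytes: K' = 29 e0 00 00 00.
K' ⊕ ipad = 1f d6 36 36 36; K' ⊕ opad = 75 bc 5c 5c 5c.
Inner hash: even-index sum = 212 mod 256 = 212; odd-index sum = 491 mod 256 = 235 → d4 eb.
Outer hash (recomputed tag): even-index sum = 536 mod 256 = 24; odd-index sum = 492 mod 256 = 236 → 18 ec.
Recomputed tag = 18ec; claimed = 1801 → mismatch.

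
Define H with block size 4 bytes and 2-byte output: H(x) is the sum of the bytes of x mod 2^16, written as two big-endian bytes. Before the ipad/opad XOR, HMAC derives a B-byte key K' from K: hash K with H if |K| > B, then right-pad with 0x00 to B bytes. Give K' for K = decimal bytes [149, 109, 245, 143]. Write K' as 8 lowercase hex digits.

956df58f

Key decimal bytes [149, 109, 245, 143] = 95 6d f5 8f is exactly B = 4 bytes: K' = 95 6d f5 8f.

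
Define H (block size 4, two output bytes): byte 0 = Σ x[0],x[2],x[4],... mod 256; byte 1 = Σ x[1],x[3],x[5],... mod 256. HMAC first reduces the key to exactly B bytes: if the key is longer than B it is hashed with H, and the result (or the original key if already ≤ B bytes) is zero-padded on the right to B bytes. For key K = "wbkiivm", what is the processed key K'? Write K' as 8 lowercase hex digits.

b8410000

|K| = 7 > B = 4, so first hash the key.
H(K): even-index sum = 440 mod 256 = 184; odd-index sum = 321 mod 256 = 65 → b8 41.
Zero-pad H(K) = b8 41 to 4 bytes: K' = b8 41 00 00.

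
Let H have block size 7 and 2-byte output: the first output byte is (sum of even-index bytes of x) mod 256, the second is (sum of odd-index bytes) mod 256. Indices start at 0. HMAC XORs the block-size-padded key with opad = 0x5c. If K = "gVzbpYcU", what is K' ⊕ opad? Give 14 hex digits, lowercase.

Key "gVzbpYcU" = 67 56 7a 62 70 59 63 55 is 8 bytes > B = 7, so hash it first: H(key) = b4 66, then zero-pad to 7 bytes: K' = b4 66 00 00 00 00 00.
XOR each byte with 0x5c: b4⊕5c=e8, 66⊕5c=3a, 00⊕5c=5c, 00⊕5c=5c, 00⊕5c=5c, 00⊕5c=5c, 00⊕5c=5c.

e83a5c5c5c5c5c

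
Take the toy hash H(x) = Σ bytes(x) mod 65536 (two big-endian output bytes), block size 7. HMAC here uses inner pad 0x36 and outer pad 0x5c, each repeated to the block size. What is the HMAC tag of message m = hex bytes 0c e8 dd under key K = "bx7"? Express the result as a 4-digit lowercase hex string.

Key "bx7" = 62 78 37 is 3 bytes ≤ B = 7; zero-pad to 7 bytes: K' = 62 78 37 00 00 00 00.
K' ⊕ ipad = 54 4e 01 36 36 36 36.  K' ⊕ opad = 3e 24 6b 5c 5c 5c 5c.
Inner input = (K'⊕ipad) ∥ m = 54 4e 01 36 36 36 36 ∥ 0c e8 dd.
Inner hash: sum = 84+78+1+54+54+54+54+12+232+221 = 844 → 03 4c.
Outer input = (K'⊕opad) ∥ inner = 3e 24 6b 5c 5c 5c 5c ∥ 03 4c.
Outer hash (tag): sum = 62+36+107+92+92+92+92+3+76 = 652 → 02 8c.

028c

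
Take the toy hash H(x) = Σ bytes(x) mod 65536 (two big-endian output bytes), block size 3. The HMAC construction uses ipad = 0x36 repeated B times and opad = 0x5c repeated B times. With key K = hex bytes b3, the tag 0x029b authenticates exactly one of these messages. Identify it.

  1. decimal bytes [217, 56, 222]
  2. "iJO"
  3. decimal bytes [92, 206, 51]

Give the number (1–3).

Key hex bytes b3 is 1 byte ≤ B = 3; zero-pad to 3 bytes: K' = b3 00 00.
K' ⊕ ipad = 85 36 36; K' ⊕ opad = ef 5c 5c.
m1: inner = H(85 36 36 d9 38 de) = 02 e0; tag = H(ef 5c 5c 02 e0) = 0289
m2: inner = H(85 36 36 69 4a 4f) = 01 f3; tag = H(ef 5c 5c 01 f3) = 029b ← matches
m3: inner = H(85 36 36 5c ce 33) = 02 4e; tag = H(ef 5c 5c 02 4e) = 01f7

2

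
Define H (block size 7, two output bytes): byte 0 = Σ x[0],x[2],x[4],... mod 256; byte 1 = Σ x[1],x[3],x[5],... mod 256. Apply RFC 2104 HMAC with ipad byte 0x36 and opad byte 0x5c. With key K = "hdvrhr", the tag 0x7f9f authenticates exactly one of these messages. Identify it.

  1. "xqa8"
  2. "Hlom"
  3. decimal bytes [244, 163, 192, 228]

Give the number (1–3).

2

Key "hdvrhr" = 68 64 76 72 68 72 is 6 bytes ≤ B = 7; zero-pad to 7 bytes: K' = 68 64 76 72 68 72 00.
K' ⊕ ipad = 5e 52 40 44 5e 44 36; K' ⊕ opad = 34 38 2a 2e 34 2e 5c.
m1: inner = H(5e 52 40 44 5e 44 36 78 71 61 38) = db b3; tag = H(34 38 2a 2e 34 2e 5c db b3) = a16f
m2: inner = H(5e 52 40 44 5e 44 36 48 6c 6f 6d) = 0b 91; tag = H(34 38 2a 2e 34 2e 5c 0b 91) = 7f9f ← matches
m3: inner = H(5e 52 40 44 5e 44 36 f4 a3 c0 e4) = b9 8e; tag = H(34 38 2a 2e 34 2e 5c b9 8e) = 7c4d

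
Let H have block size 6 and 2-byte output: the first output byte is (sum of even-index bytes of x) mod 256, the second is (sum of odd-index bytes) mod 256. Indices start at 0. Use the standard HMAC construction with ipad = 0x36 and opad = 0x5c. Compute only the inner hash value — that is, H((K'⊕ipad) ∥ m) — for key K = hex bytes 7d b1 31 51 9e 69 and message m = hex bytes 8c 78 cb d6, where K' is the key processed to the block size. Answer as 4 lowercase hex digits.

519b

Key hex bytes 7d b1 31 51 9e 69 is exactly B = 6 bytes: K' = 7d b1 31 51 9e 69.
K' ⊕ ipad = 4b 87 07 67 a8 5f.
Inner input = 4b 87 07 67 a8 5f ∥ 8c 78 cb d6.
Inner hash: even-index sum = 593 mod 256 = 81; odd-index sum = 667 mod 256 = 155 → 51 9b.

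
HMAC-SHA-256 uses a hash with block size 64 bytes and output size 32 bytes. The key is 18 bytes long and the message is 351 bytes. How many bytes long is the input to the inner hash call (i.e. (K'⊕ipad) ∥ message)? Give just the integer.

415

Key is 18 ≤ 64 bytes, zero-padded: |K'| = 64.
Inner input = (K'⊕ipad) ∥ m → 64 + 351 = 415 bytes.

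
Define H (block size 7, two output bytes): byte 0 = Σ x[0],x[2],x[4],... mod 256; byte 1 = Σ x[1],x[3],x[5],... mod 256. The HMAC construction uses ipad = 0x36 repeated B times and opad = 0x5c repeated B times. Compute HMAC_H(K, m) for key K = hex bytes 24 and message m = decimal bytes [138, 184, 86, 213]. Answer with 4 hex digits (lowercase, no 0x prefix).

0e55

Key hex bytes 24 is 1 byte ≤ B = 7; zero-pad to 7 bytes: K' = 24 00 00 00 00 00 00.
K' ⊕ ipad = 12 36 36 36 36 36 36.  K' ⊕ opad = 78 5c 5c 5c 5c 5c 5c.
Inner input = (K'⊕ipad) ∥ m = 12 36 36 36 36 36 36 ∥ 8a b8 56 d5.
Inner hash: even-index sum = 577 mod 256 = 65; odd-index sum = 386 mod 256 = 130 → 41 82.
Outer input = (K'⊕opad) ∥ inner = 78 5c 5c 5c 5c 5c 5c ∥ 41 82.
Outer hash (tag): even-index sum = 526 mod 256 = 14; odd-index sum = 341 mod 256 = 85 → 0e 55.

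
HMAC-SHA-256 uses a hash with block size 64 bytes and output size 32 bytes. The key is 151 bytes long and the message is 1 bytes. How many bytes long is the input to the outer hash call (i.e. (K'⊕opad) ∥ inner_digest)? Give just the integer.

96

Key is 151 > 64 bytes, so it is hashed to 32 bytes then zero-padded to 64: |K'| = 64.
Outer input = (K'⊕opad) ∥ H(inner) → 64 + 32 = 96 bytes.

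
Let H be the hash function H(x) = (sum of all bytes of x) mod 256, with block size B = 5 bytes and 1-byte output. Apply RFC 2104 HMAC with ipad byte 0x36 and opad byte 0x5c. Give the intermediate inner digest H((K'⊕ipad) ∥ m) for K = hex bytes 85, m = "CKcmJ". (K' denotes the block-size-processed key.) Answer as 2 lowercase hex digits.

33

Key hex bytes 85 is 1 byte ≤ B = 5; zero-pad to 5 bytes: K' = 85 00 00 00 00.
K' ⊕ ipad = b3 36 36 36 36.
Inner input = b3 36 36 36 36 ∥ 43 4b 63 6d 4a.
Inner hash: sum = 179+54+54+54+54+67+75+99+109+74 = 819; mod 256 = 51 → 33.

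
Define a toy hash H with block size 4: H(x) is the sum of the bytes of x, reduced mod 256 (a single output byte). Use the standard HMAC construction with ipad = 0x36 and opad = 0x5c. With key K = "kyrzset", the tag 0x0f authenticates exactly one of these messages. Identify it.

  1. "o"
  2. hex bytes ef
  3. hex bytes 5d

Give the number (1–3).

Key "kyrzset" = 6b 79 72 7a 73 65 74 is 7 bytes > B = 4, so hash it first: H(key) = 1c, then zero-pad to 4 bytes: K' = 1c 00 00 00.
K' ⊕ ipad = 2a 36 36 36; K' ⊕ opad = 40 5c 5c 5c.
m1: inner = H(2a 36 36 36 6f) = 3b; tag = H(40 5c 5c 5c 3b) = 8f
m2: inner = H(2a 36 36 36 ef) = bb; tag = H(40 5c 5c 5c bb) = 0f ← matches
m3: inner = H(2a 36 36 36 5d) = 29; tag = H(40 5c 5c 5c 29) = 7d

2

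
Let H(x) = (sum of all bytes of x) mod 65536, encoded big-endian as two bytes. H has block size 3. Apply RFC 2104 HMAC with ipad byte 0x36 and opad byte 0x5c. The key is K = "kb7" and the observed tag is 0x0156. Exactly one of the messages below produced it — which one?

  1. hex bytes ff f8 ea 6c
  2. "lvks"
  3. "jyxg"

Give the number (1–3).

Key "kb7" = 6b 62 37 is exactly B = 3 bytes: K' = 6b 62 37.
K' ⊕ ipad = 5d 54 01; K' ⊕ opad = 37 3e 6b.
m1: inner = H(5d 54 01 ff f8 ea 6c) = 03 ff; tag = H(37 3e 6b 03 ff) = 01e2
m2: inner = H(5d 54 01 6c 76 6b 73) = 02 72; tag = H(37 3e 6b 02 72) = 0154
m3: inner = H(5d 54 01 6a 79 78 67) = 02 74; tag = H(37 3e 6b 02 74) = 0156 ← matches

3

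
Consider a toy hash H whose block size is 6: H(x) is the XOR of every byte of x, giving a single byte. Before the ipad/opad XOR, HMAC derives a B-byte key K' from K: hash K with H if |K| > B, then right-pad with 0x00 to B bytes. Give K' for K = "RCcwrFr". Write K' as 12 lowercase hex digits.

|K| = 7 > B = 6, so first hash the key.
H(K): XOR 52⊕43⊕63⊕77⊕72⊕46⊕72 = 43.
Zero-pad H(K) = 43 to 6 bytes: K' = 43 00 00 00 00 00.

430000000000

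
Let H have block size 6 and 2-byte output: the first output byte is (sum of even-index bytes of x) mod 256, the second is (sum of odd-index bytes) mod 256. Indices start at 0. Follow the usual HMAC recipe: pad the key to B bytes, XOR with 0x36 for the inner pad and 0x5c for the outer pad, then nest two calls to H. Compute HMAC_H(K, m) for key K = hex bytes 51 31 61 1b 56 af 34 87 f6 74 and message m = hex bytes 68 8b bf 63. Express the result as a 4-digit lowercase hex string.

Key hex bytes 51 31 61 1b 56 af 34 87 f6 74 is 10 bytes > B = 6, so hash it first: H(key) = 32 f6, then zero-pad to 6 bytes: K' = 32 f6 00 00 00 00.
K' ⊕ ipad = 04 c0 36 36 36 36.  K' ⊕ opad = 6e aa 5c 5c 5c 5c.
Inner input = (K'⊕ipad) ∥ m = 04 c0 36 36 36 36 ∥ 68 8b bf 63.
Inner hash: even-index sum = 407 mod 256 = 151; odd-index sum = 538 mod 256 = 26 → 97 1a.
Outer input = (K'⊕opad) ∥ inner = 6e aa 5c 5c 5c 5c ∥ 97 1a.
Outer hash (tag): even-index sum = 445 mod 256 = 189; odd-index sum = 380 mod 256 = 124 → bd 7c.

bd7c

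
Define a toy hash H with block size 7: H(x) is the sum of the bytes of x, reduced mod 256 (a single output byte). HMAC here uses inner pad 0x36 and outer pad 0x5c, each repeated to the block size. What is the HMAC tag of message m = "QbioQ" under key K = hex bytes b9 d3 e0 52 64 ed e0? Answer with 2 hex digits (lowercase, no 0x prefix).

Key hex bytes b9 d3 e0 52 64 ed e0 is exactly B = 7 bytes: K' = b9 d3 e0 52 64 ed e0.
K' ⊕ ipad = 8f e5 d6 64 52 db d6.  K' ⊕ opad = e5 8f bc 0e 38 b1 bc.
Inner input = (K'⊕ipad) ∥ m = 8f e5 d6 64 52 db d6 ∥ 51 62 69 6f 51.
Inner hash: sum = 143+229+214+100+82+219+214+81+98+105+111+81 = 1677; mod 256 = 141 → 8d.
Outer input = (K'⊕opad) ∥ inner = e5 8f bc 0e 38 b1 bc ∥ 8d.
Outer hash (tag): sum = 229+143+188+14+56+177+188+141 = 1136; mod 256 = 112 → 70.

70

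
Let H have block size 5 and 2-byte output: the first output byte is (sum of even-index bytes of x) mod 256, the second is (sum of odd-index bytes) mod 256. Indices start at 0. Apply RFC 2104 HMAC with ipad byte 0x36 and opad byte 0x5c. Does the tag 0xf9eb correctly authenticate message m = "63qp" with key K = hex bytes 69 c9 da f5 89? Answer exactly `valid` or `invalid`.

Key hex bytes 69 c9 da f5 89 is exactly B = 5 bytes: K' = 69 c9 da f5 89.
K' ⊕ ipad = 5f ff ec c3 bf; K' ⊕ opad = 35 95 86 a9 d5.
Inner hash: even-index sum = 685 mod 256 = 173; odd-index sum = 617 mod 256 = 105 → ad 69.
Outer hash (recomputed tag): even-index sum = 505 mod 256 = 249; odd-index sum = 491 mod 256 = 235 → f9 eb.
Recomputed tag = f9eb; claimed = f9eb → match.

valid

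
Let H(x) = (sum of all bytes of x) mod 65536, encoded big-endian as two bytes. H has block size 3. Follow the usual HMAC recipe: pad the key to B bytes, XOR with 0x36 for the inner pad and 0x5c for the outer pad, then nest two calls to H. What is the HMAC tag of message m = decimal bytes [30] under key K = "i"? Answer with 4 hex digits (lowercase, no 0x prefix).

01d6

Key "i" = 69 is 1 byte ≤ B = 3; zero-pad to 3 bytes: K' = 69 00 00.
K' ⊕ ipad = 5f 36 36.  K' ⊕ opad = 35 5c 5c.
Inner input = (K'⊕ipad) ∥ m = 5f 36 36 ∥ 1e.
Inner hash: sum = 95+54+54+30 = 233 → 00 e9.
Outer input = (K'⊕opad) ∥ inner = 35 5c 5c ∥ 00 e9.
Outer hash (tag): sum = 53+92+92+0+233 = 470 → 01 d6.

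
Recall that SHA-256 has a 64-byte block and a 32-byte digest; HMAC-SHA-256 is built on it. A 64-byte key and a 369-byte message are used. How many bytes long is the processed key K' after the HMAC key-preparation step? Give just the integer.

64

Key is 64 ≤ 64 bytes, zero-padded: |K'| = 64.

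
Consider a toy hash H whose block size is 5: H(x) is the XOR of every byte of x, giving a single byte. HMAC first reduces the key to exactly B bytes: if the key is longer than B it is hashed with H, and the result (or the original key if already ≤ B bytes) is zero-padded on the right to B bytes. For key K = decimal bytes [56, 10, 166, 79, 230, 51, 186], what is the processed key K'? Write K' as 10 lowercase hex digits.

|K| = 7 > B = 5, so first hash the key.
H(K): XOR 38⊕0a⊕a6⊕4f⊕e6⊕33⊕ba = b4.
Zero-pad H(K) = b4 to 5 bytes: K' = b4 00 00 00 00.

b400000000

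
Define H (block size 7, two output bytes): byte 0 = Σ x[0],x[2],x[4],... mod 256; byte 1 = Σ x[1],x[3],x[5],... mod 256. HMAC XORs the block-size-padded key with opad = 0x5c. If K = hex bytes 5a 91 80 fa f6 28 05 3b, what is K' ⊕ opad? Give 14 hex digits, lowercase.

Key hex bytes 5a 91 80 fa f6 28 05 3b is 8 bytes > B = 7, so hash it first: H(key) = d5 ee, then zero-pad to 7 bytes: K' = d5 ee 00 00 00 00 00.
XOR each byte with 0x5c: d5⊕5c=89, ee⊕5c=b2, 00⊕5c=5c, 00⊕5c=5c, 00⊕5c=5c, 00⊕5c=5c, 00⊕5c=5c.

89b25c5c5c5c5c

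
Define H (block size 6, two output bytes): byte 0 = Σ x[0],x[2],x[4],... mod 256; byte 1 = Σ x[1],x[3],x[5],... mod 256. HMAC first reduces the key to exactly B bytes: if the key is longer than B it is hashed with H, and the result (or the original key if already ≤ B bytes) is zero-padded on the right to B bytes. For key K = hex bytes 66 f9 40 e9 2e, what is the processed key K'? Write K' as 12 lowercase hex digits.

Key hex bytes 66 f9 40 e9 2e is 5 bytes ≤ B = 6; zero-pad to 6 bytes: K' = 66 f9 40 e9 2e 00.

66f940e92e00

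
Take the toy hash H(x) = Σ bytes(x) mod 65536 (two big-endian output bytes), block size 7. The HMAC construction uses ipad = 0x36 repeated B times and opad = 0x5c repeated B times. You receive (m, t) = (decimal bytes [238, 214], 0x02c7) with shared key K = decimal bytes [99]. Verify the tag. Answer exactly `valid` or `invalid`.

Key decimal bytes [99] = 63 is 1 byte ≤ B = 7; zero-pad to 7 bytes: K' = 63 00 00 00 00 00 00.
K' ⊕ ipad = 55 36 36 36 36 36 36; K' ⊕ opad = 3f 5c 5c 5c 5c 5c 5c.
Inner hash: sum = 85+54+54+54+54+54+54+238+214 = 861 → 03 5d.
Outer hash (recomputed tag): sum = 63+92+92+92+92+92+92+3+93 = 711 → 02 c7.
Recomputed tag = 02c7; claimed = 02c7 → match.

valid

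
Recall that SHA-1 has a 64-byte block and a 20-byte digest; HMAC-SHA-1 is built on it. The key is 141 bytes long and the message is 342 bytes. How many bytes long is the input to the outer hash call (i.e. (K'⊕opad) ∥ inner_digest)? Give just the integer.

84

Key is 141 > 64 bytes, so it is hashed to 20 bytes then zero-padded to 64: |K'| = 64.
Outer input = (K'⊕opad) ∥ H(inner) → 64 + 20 = 84 bytes.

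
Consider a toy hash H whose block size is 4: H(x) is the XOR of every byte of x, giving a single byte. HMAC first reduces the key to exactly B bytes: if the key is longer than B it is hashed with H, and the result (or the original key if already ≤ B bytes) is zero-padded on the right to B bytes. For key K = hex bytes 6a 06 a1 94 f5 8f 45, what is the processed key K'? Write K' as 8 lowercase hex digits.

66000000

|K| = 7 > B = 4, so first hash the key.
H(K): XOR 6a⊕06⊕a1⊕94⊕f5⊕8f⊕45 = 66.
Zero-pad H(K) = 66 to 4 bytes: K' = 66 00 00 00.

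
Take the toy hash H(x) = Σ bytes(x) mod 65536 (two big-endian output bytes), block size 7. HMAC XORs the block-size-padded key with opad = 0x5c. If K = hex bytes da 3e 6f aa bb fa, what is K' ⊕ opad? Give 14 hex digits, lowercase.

Key hex bytes da 3e 6f aa bb fa is 6 bytes ≤ B = 7; zero-pad to 7 bytes: K' = da 3e 6f aa bb fa 00.
XOR each byte with 0x5c: da⊕5c=86, 3e⊕5c=62, 6f⊕5c=33, aa⊕5c=f6, bb⊕5c=e7, fa⊕5c=a6, 00⊕5c=5c.

866233f6e7a65c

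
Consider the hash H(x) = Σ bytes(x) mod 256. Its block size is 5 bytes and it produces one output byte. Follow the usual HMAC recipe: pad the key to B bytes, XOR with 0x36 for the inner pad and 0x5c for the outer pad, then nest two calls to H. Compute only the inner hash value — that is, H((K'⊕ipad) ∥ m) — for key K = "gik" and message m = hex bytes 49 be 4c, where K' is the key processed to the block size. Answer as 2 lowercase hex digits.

cc

Key "gik" = 67 69 6b is 3 bytes ≤ B = 5; zero-pad to 5 bytes: K' = 67 69 6b 00 00.
K' ⊕ ipad = 51 5f 5d 36 36.
Inner input = 51 5f 5d 36 36 ∥ 49 be 4c.
Inner hash: sum = 81+95+93+54+54+73+190+76 = 716; mod 256 = 204 → cc.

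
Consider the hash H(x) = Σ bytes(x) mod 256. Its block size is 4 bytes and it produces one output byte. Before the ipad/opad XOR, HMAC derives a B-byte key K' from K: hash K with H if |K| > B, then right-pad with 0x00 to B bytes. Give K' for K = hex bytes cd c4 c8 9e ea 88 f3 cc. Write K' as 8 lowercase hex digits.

28000000

|K| = 8 > B = 4, so first hash the key.
H(K): sum = 205+196+200+158+234+136+243+204 = 1576; mod 256 = 40 → 28.
Zero-pad H(K) = 28 to 4 bytes: K' = 28 00 00 00.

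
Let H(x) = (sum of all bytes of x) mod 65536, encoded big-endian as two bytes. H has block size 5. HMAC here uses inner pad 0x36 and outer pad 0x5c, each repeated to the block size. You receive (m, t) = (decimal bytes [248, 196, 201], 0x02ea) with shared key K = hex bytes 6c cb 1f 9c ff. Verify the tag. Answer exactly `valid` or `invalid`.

Key hex bytes 6c cb 1f 9c ff is exactly B = 5 bytes: K' = 6c cb 1f 9c ff.
K' ⊕ ipad = 5a fd 29 aa c9; K' ⊕ opad = 30 97 43 c0 a3.
Inner hash: sum = 90+253+41+170+201+248+196+201 = 1400 → 05 78.
Outer hash (recomputed tag): sum = 48+151+67+192+163+5+120 = 746 → 02 ea.
Recomputed tag = 02ea; claimed = 02ea → match.

valid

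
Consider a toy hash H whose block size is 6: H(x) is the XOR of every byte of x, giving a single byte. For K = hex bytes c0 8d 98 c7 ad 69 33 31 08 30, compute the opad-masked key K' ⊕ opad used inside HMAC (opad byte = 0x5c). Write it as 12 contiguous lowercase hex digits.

Key hex bytes c0 8d 98 c7 ad 69 33 31 08 30 is 10 bytes > B = 6, so hash it first: H(key) = ec, then zero-pad to 6 bytes: K' = ec 00 00 00 00 00.
XOR each byte with 0x5c: ec⊕5c=b0, 00⊕5c=5c, 00⊕5c=5c, 00⊕5c=5c, 00⊕5c=5c, 00⊕5c=5c.

b05c5c5c5c5c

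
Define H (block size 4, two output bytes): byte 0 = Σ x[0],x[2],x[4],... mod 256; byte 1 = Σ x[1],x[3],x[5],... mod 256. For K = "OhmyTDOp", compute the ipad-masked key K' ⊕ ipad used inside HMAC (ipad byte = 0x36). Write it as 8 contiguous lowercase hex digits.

Key "OhmyTDOp" = 4f 68 6d 79 54 44 4f 70 is 8 bytes > B = 4, so hash it first: H(key) = 5f 95, then zero-pad to 4 bytes: K' = 5f 95 00 00.
XOR each byte with 0x36: 5f⊕36=69, 95⊕36=a3, 00⊕36=36, 00⊕36=36.

69a33636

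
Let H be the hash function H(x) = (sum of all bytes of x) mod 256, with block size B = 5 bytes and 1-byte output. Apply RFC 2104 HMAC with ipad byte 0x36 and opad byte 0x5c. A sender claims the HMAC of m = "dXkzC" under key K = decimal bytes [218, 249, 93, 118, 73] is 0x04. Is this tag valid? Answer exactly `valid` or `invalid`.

invalid

Key decimal bytes [218, 249, 93, 118, 73] = da f9 5d 76 49 is exactly B = 5 bytes: K' = da f9 5d 76 49.
K' ⊕ ipad = ec cf 6b 40 7f; K' ⊕ opad = 86 a5 01 2a 15.
Inner hash: sum = 236+207+107+64+127+100+88+107+122+67 = 1225; mod 256 = 201 → c9.
Outer hash (recomputed tag): sum = 134+165+1+42+21+201 = 564; mod 256 = 52 → 34.
Recomputed tag = 34; claimed = 04 → mismatch.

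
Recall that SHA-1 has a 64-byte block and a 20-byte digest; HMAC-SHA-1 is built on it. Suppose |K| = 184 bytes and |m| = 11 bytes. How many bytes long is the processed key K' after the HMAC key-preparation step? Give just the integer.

64

Key is 184 > 64 bytes, so it is hashed to 20 bytes then zero-padded to 64: |K'| = 64.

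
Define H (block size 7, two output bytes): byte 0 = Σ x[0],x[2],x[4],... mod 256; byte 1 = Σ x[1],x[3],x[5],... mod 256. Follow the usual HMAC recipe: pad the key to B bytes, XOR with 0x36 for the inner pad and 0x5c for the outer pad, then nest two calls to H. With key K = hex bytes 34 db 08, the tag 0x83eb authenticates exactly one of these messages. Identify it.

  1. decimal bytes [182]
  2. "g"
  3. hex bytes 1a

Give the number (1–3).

Key hex bytes 34 db 08 is 3 bytes ≤ B = 7; zero-pad to 7 bytes: K' = 34 db 08 00 00 00 00.
K' ⊕ ipad = 02 ed 3e 36 36 36 36; K' ⊕ opad = 68 87 54 5c 5c 5c 5c.
m1: inner = H(02 ed 3e 36 36 36 36 b6) = ac 0f; tag = H(68 87 54 5c 5c 5c 5c ac 0f) = 83eb ← matches
m2: inner = H(02 ed 3e 36 36 36 36 67) = ac c0; tag = H(68 87 54 5c 5c 5c 5c ac c0) = 34eb
m3: inner = H(02 ed 3e 36 36 36 36 1a) = ac 73; tag = H(68 87 54 5c 5c 5c 5c ac 73) = e7eb

1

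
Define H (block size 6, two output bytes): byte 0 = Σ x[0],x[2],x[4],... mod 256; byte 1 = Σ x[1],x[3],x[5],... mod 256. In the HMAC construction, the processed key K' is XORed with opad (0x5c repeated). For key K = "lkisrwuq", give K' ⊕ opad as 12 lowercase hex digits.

e09a5c5c5c5c

Key "lkisrwuq" = 6c 6b 69 73 72 77 75 71 is 8 bytes > B = 6, so hash it first: H(key) = bc c6, then zero-pad to 6 bytes: K' = bc c6 00 00 00 00.
XOR each byte with 0x5c: bc⊕5c=e0, c6⊕5c=9a, 00⊕5c=5c, 00⊕5c=5c, 00⊕5c=5c, 00⊕5c=5c.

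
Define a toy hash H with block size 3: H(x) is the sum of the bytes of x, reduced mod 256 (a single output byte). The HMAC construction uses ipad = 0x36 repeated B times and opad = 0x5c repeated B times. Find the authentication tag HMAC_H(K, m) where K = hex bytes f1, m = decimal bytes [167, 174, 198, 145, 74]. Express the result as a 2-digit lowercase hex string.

Key hex bytes f1 is 1 byte ≤ B = 3; zero-pad to 3 bytes: K' = f1 00 00.
K' ⊕ ipad = c7 36 36.  K' ⊕ opad = ad 5c 5c.
Inner input = (K'⊕ipad) ∥ m = c7 36 36 ∥ a7 ae c6 91 4a.
Inner hash: sum = 199+54+54+167+174+198+145+74 = 1065; mod 256 = 41 → 29.
Outer input = (K'⊕opad) ∥ inner = ad 5c 5c ∥ 29.
Outer hash (tag): sum = 173+92+92+41 = 398; mod 256 = 142 → 8e.

8e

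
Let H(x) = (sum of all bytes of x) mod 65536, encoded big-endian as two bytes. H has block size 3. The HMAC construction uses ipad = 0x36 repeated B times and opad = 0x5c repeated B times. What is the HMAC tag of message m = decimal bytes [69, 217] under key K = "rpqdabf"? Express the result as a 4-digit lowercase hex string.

Key "rpqdabf" = 72 70 71 64 61 62 66 is 7 bytes > B = 3, so hash it first: H(key) = 02 e0, then zero-pad to 3 bytes: K' = 02 e0 00.
K' ⊕ ipad = 34 d6 36.  K' ⊕ opad = 5e bc 5c.
Inner input = (K'⊕ipad) ∥ m = 34 d6 36 ∥ 45 d9.
Inner hash: sum = 52+214+54+69+217 = 606 → 02 5e.
Outer input = (K'⊕opad) ∥ inner = 5e bc 5c ∥ 02 5e.
Outer hash (tag): sum = 94+188+92+2+94 = 470 → 01 d6.

01d6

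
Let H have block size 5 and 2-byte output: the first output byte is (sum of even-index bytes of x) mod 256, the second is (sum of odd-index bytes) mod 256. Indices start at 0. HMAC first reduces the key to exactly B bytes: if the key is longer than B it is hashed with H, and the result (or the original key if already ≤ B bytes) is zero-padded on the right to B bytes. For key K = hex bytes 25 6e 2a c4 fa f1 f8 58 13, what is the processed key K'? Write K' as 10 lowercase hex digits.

|K| = 9 > B = 5, so first hash the key.
H(K): even-index sum = 596 mod 256 = 84; odd-index sum = 635 mod 256 = 123 → 54 7b.
Zero-pad H(K) = 54 7b to 5 bytes: K' = 54 7b 00 00 00.

547b000000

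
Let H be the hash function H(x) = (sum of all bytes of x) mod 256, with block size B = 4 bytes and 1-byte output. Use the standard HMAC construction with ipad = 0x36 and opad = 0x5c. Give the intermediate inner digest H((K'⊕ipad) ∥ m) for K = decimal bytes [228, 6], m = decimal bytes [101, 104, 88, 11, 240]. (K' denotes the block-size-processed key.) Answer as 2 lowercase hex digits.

Key decimal bytes [228, 6] = e4 06 is 2 bytes ≤ B = 4; zero-pad to 4 bytes: K' = e4 06 00 00.
K' ⊕ ipad = d2 30 36 36.
Inner input = d2 30 36 36 ∥ 65 68 58 0b f0.
Inner hash: sum = 210+48+54+54+101+104+88+11+240 = 910; mod 256 = 142 → 8e.

8e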